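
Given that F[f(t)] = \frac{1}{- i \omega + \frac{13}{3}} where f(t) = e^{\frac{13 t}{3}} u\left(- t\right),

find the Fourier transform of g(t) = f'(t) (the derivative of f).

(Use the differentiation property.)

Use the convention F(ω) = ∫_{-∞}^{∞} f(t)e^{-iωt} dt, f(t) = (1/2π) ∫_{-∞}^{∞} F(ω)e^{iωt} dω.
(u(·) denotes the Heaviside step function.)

F[g](ω) = - \frac{3 \omega}{3 \omega + 13 i}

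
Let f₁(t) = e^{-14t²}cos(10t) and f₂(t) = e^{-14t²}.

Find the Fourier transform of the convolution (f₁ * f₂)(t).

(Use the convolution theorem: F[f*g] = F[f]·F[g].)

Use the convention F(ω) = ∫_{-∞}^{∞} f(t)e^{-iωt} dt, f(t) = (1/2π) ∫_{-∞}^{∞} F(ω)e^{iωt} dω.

F[f₁*f₂](ω) = \frac{\pi \left(e^{\frac{5 \omega}{7}} + 1\right) e^{- \frac{\omega^{2}}{28} - \frac{5 \omega}{14} - \frac{25}{14}}}{28}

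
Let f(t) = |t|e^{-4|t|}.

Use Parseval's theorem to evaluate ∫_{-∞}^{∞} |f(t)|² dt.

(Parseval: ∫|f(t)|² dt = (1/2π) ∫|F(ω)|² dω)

∫|f(t)|² dt = \frac{1}{128}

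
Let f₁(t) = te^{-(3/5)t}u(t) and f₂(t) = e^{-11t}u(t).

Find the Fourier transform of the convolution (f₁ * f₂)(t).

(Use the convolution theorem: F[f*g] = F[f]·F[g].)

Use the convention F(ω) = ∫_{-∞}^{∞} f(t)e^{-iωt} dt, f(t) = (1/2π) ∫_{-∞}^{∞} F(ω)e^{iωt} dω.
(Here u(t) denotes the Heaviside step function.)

F[f₁*f₂](ω) = \frac{25}{\left(i \omega + 11\right) \left(5 i \omega + 3\right)^{2}}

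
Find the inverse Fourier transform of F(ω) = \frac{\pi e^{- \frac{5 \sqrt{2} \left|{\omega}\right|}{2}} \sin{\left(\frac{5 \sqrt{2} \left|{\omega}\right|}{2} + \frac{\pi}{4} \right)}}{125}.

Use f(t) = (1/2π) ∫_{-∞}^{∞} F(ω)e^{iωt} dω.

f(t) = \frac{1}{t^{4} + 625}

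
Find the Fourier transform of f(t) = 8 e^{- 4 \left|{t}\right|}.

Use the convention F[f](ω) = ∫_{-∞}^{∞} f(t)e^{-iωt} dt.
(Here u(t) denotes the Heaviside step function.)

F(ω) = \frac{64}{\omega^{2} + 16}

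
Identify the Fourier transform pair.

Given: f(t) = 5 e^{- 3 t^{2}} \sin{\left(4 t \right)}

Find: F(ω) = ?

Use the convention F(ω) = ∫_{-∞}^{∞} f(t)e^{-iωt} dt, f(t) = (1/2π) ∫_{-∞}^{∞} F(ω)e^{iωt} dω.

F(ω) = \frac{5 \sqrt{3} i \sqrt{\pi} \left(1 - e^{\frac{4 \omega}{3}}\right) e^{- \frac{\omega^{2}}{12} - \frac{2 \omega}{3} - \frac{4}{3}}}{6}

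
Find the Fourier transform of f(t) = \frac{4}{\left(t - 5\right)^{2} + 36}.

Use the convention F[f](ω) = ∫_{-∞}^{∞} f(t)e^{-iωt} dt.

F(ω) = \frac{2 \pi e^{- 5 i \omega - 6 \left|{\omega}\right|}}{3}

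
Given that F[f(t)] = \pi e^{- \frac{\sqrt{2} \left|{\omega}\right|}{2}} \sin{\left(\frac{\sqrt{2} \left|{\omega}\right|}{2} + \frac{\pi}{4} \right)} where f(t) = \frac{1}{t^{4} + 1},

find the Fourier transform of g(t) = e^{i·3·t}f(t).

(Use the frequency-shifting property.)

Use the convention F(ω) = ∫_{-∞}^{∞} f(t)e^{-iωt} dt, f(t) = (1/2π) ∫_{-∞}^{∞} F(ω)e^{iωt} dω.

F[g](ω) = \pi e^{- \frac{\sqrt{2} \left|{\omega - 3}\right|}{2}} \sin{\left(\frac{\sqrt{2} \left|{\omega - 3}\right|}{2} + \frac{\pi}{4} \right)}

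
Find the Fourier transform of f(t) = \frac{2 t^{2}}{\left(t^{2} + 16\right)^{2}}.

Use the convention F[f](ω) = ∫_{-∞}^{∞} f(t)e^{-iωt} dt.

F(ω) = \frac{\pi \left(1 - 4 \left|{\omega}\right|\right) e^{- 4 \left|{\omega}\right|}}{4}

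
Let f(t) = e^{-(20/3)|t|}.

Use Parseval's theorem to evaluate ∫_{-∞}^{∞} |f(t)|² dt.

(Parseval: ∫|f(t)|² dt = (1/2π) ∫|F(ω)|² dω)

∫|f(t)|² dt = \frac{3}{20}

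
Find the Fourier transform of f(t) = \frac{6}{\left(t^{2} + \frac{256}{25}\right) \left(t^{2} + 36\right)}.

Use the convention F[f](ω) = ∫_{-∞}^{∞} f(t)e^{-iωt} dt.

F(ω) = - \frac{25 \pi e^{- 6 \left|{\omega}\right|}}{644} + \frac{375 \pi e^{- \frac{16 \left|{\omega}\right|}{5}}}{5152}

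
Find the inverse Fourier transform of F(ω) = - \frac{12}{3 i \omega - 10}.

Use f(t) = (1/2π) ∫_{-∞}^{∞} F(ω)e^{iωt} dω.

f(t) = 4 e^{\frac{10 t}{3}} u\left(- t\right)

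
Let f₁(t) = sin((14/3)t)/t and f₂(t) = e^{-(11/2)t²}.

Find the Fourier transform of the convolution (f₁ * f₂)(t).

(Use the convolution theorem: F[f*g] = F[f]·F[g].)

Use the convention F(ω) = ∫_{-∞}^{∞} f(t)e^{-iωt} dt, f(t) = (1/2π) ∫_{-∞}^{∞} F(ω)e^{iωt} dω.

F[f₁*f₂](ω) = \begin{cases} \frac{\sqrt{22} \pi^{\frac{3}{2}} e^{- \frac{\omega^{2}}{22}}}{11} & \text{for}\: \omega > - \frac{14}{3} \wedge \omega < \frac{14}{3} \\0 & \text{otherwise} \end{cases}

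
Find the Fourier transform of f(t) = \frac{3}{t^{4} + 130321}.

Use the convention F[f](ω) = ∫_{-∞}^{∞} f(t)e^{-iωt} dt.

F(ω) = \frac{3 \pi e^{- \frac{19 \sqrt{2} \left|{\omega}\right|}{2}} \sin{\left(\frac{19 \sqrt{2} \left|{\omega}\right|}{2} + \frac{\pi}{4} \right)}}{6859}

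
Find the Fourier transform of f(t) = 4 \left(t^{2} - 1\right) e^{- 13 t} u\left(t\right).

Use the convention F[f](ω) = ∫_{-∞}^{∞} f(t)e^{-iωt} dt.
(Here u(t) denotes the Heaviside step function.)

F(ω) = \frac{4 \left(2 i \omega - \left(i \omega + 13\right)^{3} + 26\right)}{\left(i \omega + 13\right)^{4}}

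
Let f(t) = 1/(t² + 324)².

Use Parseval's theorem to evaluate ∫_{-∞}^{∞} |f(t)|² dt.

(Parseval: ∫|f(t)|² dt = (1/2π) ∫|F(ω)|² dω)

∫|f(t)|² dt = \frac{5 \pi}{9795520512}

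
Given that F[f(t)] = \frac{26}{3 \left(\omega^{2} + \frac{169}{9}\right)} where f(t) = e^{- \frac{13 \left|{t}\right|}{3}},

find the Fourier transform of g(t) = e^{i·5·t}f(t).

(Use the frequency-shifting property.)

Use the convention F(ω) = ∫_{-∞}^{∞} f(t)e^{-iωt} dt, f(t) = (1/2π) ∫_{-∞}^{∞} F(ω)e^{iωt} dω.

F[g](ω) = \frac{78}{9 \left(\omega - 5\right)^{2} + 169}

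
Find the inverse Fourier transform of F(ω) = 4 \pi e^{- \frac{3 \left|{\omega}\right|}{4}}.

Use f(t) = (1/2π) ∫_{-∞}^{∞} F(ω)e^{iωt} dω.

f(t) = \frac{3}{t^{2} + \frac{9}{16}}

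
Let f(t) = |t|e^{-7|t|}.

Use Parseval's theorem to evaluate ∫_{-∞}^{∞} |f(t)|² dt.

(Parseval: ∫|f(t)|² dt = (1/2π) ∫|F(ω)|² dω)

∫|f(t)|² dt = \frac{1}{686}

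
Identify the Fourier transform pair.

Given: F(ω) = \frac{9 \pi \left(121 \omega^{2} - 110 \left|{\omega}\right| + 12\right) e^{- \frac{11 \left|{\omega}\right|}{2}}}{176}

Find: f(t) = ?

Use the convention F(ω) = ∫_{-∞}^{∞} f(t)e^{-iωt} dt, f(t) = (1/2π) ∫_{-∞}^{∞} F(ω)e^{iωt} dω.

f(t) = \frac{9 t^{4}}{\left(t^{2} + \frac{121}{4}\right)^{3}}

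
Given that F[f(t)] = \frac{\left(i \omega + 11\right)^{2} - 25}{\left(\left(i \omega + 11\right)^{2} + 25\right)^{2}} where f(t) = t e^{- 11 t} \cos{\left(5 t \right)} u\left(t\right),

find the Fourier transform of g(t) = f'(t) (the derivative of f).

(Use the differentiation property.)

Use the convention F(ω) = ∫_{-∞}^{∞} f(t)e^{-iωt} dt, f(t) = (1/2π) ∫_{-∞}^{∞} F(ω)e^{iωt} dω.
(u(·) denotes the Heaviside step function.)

F[g](ω) = \frac{i \omega \left(\left(i \omega + 11\right)^{2} - 25\right)}{\left(\left(i \omega + 11\right)^{2} + 25\right)^{2}}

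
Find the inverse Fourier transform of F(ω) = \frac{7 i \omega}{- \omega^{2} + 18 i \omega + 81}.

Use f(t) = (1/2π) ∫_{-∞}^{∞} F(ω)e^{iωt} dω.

f(t) = 7 \left(1 - 9 t\right) e^{- 9 t} u\left(t\right)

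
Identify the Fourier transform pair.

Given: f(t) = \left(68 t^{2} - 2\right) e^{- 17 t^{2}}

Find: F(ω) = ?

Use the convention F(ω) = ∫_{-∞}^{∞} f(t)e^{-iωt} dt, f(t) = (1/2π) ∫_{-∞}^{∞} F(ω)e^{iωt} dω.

F(ω) = - \frac{\sqrt{17} \sqrt{\pi} \omega^{2} e^{- \frac{\omega^{2}}{68}}}{289}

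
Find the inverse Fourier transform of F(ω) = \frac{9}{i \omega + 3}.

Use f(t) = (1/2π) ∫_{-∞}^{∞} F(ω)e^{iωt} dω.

f(t) = 9 e^{- 3 t} u\left(t\right)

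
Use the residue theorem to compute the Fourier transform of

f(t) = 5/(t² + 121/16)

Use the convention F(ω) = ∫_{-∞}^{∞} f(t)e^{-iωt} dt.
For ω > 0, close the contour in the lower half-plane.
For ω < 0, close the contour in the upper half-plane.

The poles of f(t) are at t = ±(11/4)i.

Let g(z) = f(z)e^{-iωz}; for large |z| the factor e^{-iωz} decays in the lower half-plane when ω > 0 and in the upper half-plane when ω < 0.

Case ω > 0 (lower half-plane, clockwise contour ⇒ F(ω) = -2πi·ΣRes):
  Res_{z = - \frac{11 i}{4}} g(z) = \frac{10 i e^{- \frac{11 \omega}{4}}}{11}
  F(ω) = -2πi·ΣRes = \frac{20 \pi e^{- \frac{11 \omega}{4}}}{11}

Case ω < 0 (upper half-plane, counterclockwise contour ⇒ F(ω) = +2πi·ΣRes):
  Res_{z = \frac{11 i}{4}} g(z) = - \frac{10 i e^{\frac{11 \omega}{4}}}{11}
  F(ω) = 2πi·ΣRes = \frac{20 \pi e^{\frac{11 \omega}{4}}}{11}

Both cases combine into a single formula in |ω|:

F(ω) = \frac{20 \pi e^{- \frac{11 \left|{\omega}\right|}{4}}}{11}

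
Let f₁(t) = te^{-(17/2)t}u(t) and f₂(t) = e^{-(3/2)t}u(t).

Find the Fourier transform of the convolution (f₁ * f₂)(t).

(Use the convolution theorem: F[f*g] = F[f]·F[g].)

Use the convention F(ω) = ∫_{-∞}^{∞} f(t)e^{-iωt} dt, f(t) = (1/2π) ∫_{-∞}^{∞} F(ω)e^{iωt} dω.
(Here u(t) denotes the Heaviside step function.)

F[f₁*f₂](ω) = \frac{8}{\left(2 i \omega + 3\right) \left(2 i \omega + 17\right)^{2}}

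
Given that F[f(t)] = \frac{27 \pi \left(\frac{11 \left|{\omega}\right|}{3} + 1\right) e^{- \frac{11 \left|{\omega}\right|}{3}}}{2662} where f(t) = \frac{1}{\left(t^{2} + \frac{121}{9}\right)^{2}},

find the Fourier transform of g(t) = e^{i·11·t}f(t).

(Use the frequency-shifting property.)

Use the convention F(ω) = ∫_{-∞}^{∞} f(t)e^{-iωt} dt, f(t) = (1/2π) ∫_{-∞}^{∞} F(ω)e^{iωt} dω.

F[g](ω) = \frac{9 \pi \left(11 \left|{\omega - 11}\right| + 3\right) e^{- \frac{11 \left|{\omega - 11}\right|}{3}}}{2662}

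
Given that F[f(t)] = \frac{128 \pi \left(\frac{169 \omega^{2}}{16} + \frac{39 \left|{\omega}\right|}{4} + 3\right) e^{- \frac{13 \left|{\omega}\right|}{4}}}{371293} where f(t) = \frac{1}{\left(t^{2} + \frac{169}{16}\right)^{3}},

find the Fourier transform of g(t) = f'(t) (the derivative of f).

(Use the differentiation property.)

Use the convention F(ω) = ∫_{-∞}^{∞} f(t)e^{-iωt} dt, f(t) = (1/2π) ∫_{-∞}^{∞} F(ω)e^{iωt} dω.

F[g](ω) = \frac{8 i \pi \omega \left(169 \omega^{2} + 156 \left|{\omega}\right| + 48\right) e^{- \frac{13 \left|{\omega}\right|}{4}}}{371293}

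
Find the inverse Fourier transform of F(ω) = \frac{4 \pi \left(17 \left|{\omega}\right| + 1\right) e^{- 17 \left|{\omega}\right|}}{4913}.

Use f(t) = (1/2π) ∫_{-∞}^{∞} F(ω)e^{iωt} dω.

f(t) = \frac{8}{\left(t^{2} + 289\right)^{2}}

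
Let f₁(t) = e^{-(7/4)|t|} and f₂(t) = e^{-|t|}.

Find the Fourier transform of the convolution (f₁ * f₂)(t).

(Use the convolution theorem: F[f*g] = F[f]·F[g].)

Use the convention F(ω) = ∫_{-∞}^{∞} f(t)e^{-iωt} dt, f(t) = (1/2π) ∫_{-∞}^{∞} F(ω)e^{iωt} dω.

F[f₁*f₂](ω) = \frac{112}{\left(\omega^{2} + 1\right) \left(16 \omega^{2} + 49\right)}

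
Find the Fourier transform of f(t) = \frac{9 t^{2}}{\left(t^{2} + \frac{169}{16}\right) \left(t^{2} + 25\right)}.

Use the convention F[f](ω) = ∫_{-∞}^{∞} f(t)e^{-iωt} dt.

F(ω) = \frac{240 \pi e^{- 5 \left|{\omega}\right|}}{77} - \frac{156 \pi e^{- \frac{13 \left|{\omega}\right|}{4}}}{77}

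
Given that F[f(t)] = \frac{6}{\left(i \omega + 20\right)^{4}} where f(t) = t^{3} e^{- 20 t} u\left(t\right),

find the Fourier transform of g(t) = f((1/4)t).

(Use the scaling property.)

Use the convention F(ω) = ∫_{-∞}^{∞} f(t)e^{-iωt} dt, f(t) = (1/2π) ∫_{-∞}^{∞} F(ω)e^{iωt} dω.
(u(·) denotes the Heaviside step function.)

F[g](ω) = \frac{3}{32 \left(i \omega + 5\right)^{4}}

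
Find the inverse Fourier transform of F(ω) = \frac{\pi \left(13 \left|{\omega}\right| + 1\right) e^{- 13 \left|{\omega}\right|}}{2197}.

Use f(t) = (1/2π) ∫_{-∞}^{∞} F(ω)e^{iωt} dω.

f(t) = \frac{2}{\left(t^{2} + 169\right)^{2}}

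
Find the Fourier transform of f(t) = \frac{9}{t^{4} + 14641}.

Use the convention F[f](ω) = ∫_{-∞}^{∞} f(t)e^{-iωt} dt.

F(ω) = \frac{9 \pi e^{- \frac{11 \sqrt{2} \left|{\omega}\right|}{2}} \sin{\left(\frac{11 \sqrt{2} \left|{\omega}\right|}{2} + \frac{\pi}{4} \right)}}{1331}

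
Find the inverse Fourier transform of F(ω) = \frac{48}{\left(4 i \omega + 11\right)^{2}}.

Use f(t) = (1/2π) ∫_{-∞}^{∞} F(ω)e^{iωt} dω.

f(t) = 3 t e^{- \frac{11 t}{4}} u\left(t\right)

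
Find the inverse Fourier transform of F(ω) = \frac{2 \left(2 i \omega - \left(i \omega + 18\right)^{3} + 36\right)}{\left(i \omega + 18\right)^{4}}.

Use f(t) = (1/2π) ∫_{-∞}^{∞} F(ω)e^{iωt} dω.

f(t) = 2 \left(t^{2} - 1\right) e^{- 18 t} u\left(t\right)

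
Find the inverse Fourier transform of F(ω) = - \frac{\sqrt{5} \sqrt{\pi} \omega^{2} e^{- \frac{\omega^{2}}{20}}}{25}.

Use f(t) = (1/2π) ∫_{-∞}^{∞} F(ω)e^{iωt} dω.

f(t) = \left(20 t^{2} - 2\right) e^{- 5 t^{2}}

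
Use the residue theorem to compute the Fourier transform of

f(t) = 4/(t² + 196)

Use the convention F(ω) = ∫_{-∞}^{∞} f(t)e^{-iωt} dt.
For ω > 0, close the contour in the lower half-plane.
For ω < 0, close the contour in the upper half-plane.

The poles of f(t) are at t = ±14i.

Let g(z) = f(z)e^{-iωz}; for large |z| the factor e^{-iωz} decays in the lower half-plane when ω > 0 and in the upper half-plane when ω < 0.

Case ω > 0 (lower half-plane, clockwise contour ⇒ F(ω) = -2πi·ΣRes):
  Res_{z = - 14 i} g(z) = \frac{i e^{- 14 \omega}}{7}
  F(ω) = -2πi·ΣRes = \frac{2 \pi e^{- 14 \omega}}{7}

Case ω < 0 (upper half-plane, counterclockwise contour ⇒ F(ω) = +2πi·ΣRes):
  Res_{z = 14 i} g(z) = - \frac{i e^{14 \omega}}{7}
  F(ω) = 2πi·ΣRes = \frac{2 \pi e^{14 \omega}}{7}

Both cases combine into a single formula in |ω|:

F(ω) = \frac{2 \pi e^{- 14 \left|{\omega}\right|}}{7}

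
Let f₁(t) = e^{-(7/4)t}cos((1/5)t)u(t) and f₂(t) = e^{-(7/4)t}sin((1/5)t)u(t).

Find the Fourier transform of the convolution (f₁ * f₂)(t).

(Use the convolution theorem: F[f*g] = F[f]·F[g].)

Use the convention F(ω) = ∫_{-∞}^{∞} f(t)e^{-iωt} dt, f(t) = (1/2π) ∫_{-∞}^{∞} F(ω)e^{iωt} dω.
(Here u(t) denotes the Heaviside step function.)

F[f₁*f₂](ω) = \frac{8000 \left(4 i \omega + 7\right)}{\left(25 \left(4 i \omega + 7\right)^{2} + 16\right)^{2}}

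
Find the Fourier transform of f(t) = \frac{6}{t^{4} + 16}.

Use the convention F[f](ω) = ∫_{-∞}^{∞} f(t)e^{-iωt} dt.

F(ω) = \frac{3 \pi e^{- \sqrt{2} \left|{\omega}\right|} \sin{\left(\sqrt{2} \left|{\omega}\right| + \frac{\pi}{4} \right)}}{4}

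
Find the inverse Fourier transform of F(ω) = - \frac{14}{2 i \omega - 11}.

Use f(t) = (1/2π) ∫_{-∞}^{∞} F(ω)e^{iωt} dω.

f(t) = 7 e^{\frac{11 t}{2}} u\left(- t\right)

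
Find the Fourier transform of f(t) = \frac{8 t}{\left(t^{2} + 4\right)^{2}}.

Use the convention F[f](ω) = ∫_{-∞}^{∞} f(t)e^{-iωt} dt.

F(ω) = - 2 i \pi \omega e^{- 2 \left|{\omega}\right|}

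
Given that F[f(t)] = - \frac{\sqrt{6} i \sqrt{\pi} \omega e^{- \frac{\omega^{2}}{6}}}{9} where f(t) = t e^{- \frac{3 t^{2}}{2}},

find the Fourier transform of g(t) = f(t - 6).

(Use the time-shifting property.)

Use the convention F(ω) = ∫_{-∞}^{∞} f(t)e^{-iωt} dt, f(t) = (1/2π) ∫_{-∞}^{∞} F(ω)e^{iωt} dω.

F[g](ω) = - \frac{\sqrt{6} i \sqrt{\pi} \omega e^{- \frac{\omega \left(\omega + 36 i\right)}{6}}}{9}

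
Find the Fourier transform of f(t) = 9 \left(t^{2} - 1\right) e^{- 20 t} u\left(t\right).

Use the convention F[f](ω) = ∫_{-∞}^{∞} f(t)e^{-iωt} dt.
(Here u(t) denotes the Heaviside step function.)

F(ω) = \frac{9 \left(2 i \omega - \left(i \omega + 20\right)^{3} + 40\right)}{\left(i \omega + 20\right)^{4}}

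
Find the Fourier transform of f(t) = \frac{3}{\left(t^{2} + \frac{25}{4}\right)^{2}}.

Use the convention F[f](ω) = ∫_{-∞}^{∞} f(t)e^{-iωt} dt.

F(ω) = \frac{6 \pi \left(5 \left|{\omega}\right| + 2\right) e^{- \frac{5 \left|{\omega}\right|}{2}}}{125}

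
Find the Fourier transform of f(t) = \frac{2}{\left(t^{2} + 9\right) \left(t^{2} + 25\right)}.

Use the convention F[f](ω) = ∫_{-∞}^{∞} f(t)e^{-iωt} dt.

F(ω) = \frac{\pi \left(5 e^{2 \left|{\omega}\right|} - 3\right) e^{- 5 \left|{\omega}\right|}}{120}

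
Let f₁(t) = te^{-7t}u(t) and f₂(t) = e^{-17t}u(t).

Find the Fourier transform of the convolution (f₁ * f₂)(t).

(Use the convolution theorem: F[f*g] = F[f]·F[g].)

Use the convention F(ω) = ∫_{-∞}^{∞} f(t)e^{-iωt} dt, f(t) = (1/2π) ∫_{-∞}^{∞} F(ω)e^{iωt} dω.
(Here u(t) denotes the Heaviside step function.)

F[f₁*f₂](ω) = \frac{1}{\left(i \omega + 7\right)^{2} \left(i \omega + 17\right)}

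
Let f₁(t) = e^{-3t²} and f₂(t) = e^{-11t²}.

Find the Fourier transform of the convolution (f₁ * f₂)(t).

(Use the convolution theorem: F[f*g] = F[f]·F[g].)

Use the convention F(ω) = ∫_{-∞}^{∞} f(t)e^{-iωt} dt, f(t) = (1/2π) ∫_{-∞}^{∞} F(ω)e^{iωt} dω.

F[f₁*f₂](ω) = \frac{\sqrt{33} \pi e^{- \frac{7 \omega^{2}}{66}}}{33}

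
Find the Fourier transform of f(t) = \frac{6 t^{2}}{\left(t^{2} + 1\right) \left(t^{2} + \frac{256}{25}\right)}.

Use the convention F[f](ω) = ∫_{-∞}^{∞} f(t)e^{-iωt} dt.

F(ω) = - \frac{50 \pi e^{- \left|{\omega}\right|}}{77} + \frac{160 \pi e^{- \frac{16 \left|{\omega}\right|}{5}}}{77}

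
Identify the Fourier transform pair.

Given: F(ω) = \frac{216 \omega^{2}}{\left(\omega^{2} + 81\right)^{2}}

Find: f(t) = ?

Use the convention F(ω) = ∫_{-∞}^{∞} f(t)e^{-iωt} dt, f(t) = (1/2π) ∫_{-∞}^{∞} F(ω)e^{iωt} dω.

f(t) = 6 \left(1 - 9 \left|{t}\right|\right) e^{- 9 \left|{t}\right|}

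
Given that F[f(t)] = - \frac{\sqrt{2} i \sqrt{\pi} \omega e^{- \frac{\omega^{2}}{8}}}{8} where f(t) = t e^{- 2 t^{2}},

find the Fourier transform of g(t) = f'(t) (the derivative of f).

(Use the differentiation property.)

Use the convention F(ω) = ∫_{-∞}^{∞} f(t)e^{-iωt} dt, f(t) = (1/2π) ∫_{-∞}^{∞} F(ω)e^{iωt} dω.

F[g](ω) = \frac{\sqrt{2} \sqrt{\pi} \omega^{2} e^{- \frac{\omega^{2}}{8}}}{8}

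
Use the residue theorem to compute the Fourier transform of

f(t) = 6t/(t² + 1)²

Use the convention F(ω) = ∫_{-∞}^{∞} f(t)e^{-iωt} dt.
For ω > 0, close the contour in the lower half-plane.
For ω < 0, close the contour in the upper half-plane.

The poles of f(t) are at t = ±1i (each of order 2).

Let g(z) = f(z)e^{-iωz}; for large |z| the factor e^{-iωz} decays in the lower half-plane when ω > 0 and in the upper half-plane when ω < 0.

Case ω > 0 (lower half-plane, clockwise contour ⇒ F(ω) = -2πi·ΣRes):
  Res_{z = - i} g(z) = \frac{3 \omega e^{- \omega}}{2} (pole of order 2)
  F(ω) = -2πi·ΣRes = - 3 i \pi \omega e^{- \omega}

Case ω < 0 (upper half-plane, counterclockwise contour ⇒ F(ω) = +2πi·ΣRes):
  Res_{z = i} g(z) = - \frac{3 \omega e^{\omega}}{2} (pole of order 2)
  F(ω) = 2πi·ΣRes = - 3 i \pi \omega e^{\omega}

Both cases combine into a single formula in |ω|:

F(ω) = - 3 i \pi \omega e^{- \left|{\omega}\right|}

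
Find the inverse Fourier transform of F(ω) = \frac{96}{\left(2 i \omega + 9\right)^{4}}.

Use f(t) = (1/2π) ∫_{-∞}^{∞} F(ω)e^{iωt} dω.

f(t) = t^{3} e^{- \frac{9 t}{2}} u\left(t\right)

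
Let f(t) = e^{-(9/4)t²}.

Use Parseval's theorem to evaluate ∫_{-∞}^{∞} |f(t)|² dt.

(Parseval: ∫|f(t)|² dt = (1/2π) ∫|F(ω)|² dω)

∫|f(t)|² dt = \frac{\sqrt{2} \sqrt{\pi}}{3}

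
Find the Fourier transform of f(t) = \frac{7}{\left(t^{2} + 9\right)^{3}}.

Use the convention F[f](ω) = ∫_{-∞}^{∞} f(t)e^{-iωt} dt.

F(ω) = \frac{7 \pi \left(3 \omega^{2} + 3 \left|{\omega}\right| + 1\right) e^{- 3 \left|{\omega}\right|}}{648}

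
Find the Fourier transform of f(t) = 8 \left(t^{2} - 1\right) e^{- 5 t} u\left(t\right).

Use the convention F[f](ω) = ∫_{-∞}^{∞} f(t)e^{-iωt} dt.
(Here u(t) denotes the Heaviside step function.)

F(ω) = \frac{8 \left(2 i \omega - \left(i \omega + 5\right)^{3} + 10\right)}{\left(i \omega + 5\right)^{4}}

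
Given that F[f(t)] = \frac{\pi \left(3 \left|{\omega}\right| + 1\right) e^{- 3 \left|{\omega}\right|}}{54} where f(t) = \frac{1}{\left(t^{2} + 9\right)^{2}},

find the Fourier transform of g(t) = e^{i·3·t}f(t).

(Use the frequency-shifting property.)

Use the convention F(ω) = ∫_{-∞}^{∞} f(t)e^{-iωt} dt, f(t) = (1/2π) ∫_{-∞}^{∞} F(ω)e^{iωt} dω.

F[g](ω) = \frac{\pi \left(3 \left|{\omega - 3}\right| + 1\right) e^{- 3 \left|{\omega - 3}\right|}}{54}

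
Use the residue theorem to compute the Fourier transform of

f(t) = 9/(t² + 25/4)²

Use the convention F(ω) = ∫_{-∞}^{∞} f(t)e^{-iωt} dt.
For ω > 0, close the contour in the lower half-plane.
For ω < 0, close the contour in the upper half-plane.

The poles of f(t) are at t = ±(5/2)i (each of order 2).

Let g(z) = f(z)e^{-iωz}; for large |z| the factor e^{-iωz} decays in the lower half-plane when ω > 0 and in the upper half-plane when ω < 0.

Case ω > 0 (lower half-plane, clockwise contour ⇒ F(ω) = -2πi·ΣRes):
  Res_{z = - \frac{5 i}{2}} g(z) = \frac{9 i \left(5 \omega + 2\right) e^{- \frac{5 \omega}{2}}}{125} (pole of order 2)
  F(ω) = -2πi·ΣRes = \frac{18 \pi \left(5 \omega + 2\right) e^{- \frac{5 \omega}{2}}}{125}

Case ω < 0 (upper half-plane, counterclockwise contour ⇒ F(ω) = +2πi·ΣRes):
  Res_{z = \frac{5 i}{2}} g(z) = \frac{9 i \left(5 \omega - 2\right) e^{\frac{5 \omega}{2}}}{125} (pole of order 2)
  F(ω) = 2πi·ΣRes = \frac{18 \pi \left(2 - 5 \omega\right) e^{\frac{5 \omega}{2}}}{125}

Both cases combine into a single formula in |ω|:

F(ω) = \frac{18 \pi \left(5 \left|{\omega}\right| + 2\right) e^{- \frac{5 \left|{\omega}\right|}{2}}}{125}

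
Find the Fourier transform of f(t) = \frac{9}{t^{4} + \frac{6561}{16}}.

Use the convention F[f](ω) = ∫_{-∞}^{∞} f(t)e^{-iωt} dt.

F(ω) = \frac{8 \pi e^{- \frac{9 \sqrt{2} \left|{\omega}\right|}{4}} \sin{\left(\frac{9 \sqrt{2} \left|{\omega}\right|}{4} + \frac{\pi}{4} \right)}}{81}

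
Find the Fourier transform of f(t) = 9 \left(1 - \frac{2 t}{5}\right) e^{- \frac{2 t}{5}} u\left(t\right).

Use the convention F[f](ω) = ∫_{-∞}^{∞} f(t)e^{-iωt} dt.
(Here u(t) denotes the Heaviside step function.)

F(ω) = \frac{225 i \omega}{- 25 \omega^{2} + 20 i \omega + 4}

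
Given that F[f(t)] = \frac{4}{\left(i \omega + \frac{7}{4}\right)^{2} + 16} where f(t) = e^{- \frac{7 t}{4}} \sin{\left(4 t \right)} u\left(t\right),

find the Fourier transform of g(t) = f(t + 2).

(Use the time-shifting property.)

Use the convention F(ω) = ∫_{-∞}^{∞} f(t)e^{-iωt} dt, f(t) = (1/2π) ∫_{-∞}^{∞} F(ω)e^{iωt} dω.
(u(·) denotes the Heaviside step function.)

F[g](ω) = \frac{64 e^{2 i \omega}}{\left(4 i \omega + 7\right)^{2} + 256}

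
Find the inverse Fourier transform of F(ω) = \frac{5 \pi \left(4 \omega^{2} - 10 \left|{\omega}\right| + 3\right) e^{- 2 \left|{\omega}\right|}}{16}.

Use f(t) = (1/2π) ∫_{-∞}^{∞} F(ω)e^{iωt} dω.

f(t) = \frac{5 t^{4}}{\left(t^{2} + 4\right)^{3}}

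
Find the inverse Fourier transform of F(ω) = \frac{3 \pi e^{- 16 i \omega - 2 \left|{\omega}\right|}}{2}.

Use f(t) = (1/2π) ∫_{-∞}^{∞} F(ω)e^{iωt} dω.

f(t) = \frac{3}{\left(t - 16\right)^{2} + 4}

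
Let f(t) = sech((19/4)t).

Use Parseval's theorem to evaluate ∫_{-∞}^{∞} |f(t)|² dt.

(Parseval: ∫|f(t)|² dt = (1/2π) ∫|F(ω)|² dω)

∫|f(t)|² dt = \frac{8}{19}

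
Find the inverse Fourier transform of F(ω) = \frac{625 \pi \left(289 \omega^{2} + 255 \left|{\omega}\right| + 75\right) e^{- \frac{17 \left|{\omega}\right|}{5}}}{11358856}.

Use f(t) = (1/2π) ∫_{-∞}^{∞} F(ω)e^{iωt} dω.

f(t) = \frac{5}{\left(t^{2} + \frac{289}{25}\right)^{3}}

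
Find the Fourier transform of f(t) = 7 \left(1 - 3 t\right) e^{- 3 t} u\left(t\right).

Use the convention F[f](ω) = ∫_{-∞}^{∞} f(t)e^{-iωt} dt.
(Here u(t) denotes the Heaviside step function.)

F(ω) = \frac{7 i \omega}{- \omega^{2} + 6 i \omega + 9}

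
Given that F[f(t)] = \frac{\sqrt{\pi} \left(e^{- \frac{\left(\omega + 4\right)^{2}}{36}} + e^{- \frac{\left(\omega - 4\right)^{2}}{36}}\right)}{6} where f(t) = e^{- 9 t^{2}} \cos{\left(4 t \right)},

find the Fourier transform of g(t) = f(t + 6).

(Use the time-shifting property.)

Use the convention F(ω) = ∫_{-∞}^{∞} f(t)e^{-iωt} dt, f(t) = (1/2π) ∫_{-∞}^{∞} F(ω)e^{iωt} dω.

F[g](ω) = \frac{\sqrt{\pi} \left(e^{\frac{4 \omega}{9}} + 1\right) e^{- \frac{\omega^{2}}{36} - \frac{2 \omega}{9} + 6 i \omega - \frac{4}{9}}}{6}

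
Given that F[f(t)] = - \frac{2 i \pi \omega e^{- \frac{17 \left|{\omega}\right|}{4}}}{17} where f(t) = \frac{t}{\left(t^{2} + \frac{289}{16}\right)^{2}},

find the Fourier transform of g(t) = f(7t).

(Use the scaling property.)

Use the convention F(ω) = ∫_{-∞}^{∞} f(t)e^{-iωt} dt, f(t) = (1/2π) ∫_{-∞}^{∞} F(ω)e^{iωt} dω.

F[g](ω) = - \frac{2 i \pi \omega e^{- \frac{17 \left|{\omega}\right|}{28}}}{833}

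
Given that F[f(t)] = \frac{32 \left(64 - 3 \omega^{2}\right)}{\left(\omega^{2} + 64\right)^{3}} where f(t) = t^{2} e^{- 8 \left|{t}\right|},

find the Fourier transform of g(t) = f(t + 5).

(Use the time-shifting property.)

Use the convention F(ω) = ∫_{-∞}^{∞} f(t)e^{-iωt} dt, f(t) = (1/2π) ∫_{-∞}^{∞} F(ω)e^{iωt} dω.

F[g](ω) = \frac{\left(2048 - 96 \omega^{2}\right) e^{5 i \omega}}{\left(\omega^{2} + 64\right)^{3}}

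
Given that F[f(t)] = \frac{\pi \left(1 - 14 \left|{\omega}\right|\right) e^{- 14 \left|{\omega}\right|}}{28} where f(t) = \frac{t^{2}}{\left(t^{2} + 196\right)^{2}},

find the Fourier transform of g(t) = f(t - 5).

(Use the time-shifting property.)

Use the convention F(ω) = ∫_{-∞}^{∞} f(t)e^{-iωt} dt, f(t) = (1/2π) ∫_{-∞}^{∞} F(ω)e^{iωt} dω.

F[g](ω) = \frac{\pi \left(1 - 14 \left|{\omega}\right|\right) e^{- 5 i \omega - 14 \left|{\omega}\right|}}{28}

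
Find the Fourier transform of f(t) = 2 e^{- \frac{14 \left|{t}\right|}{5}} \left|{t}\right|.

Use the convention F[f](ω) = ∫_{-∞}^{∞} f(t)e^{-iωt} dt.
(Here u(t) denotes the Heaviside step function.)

F(ω) = \frac{100 \left(196 - 25 \omega^{2}\right)}{\left(25 \omega^{2} + 196\right)^{2}}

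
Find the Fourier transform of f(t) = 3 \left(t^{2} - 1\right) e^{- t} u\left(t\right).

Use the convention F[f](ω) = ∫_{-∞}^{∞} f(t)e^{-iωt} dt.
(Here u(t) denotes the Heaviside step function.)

F(ω) = \frac{3 \left(2 i \omega - \left(i \omega + 1\right)^{3} + 2\right)}{\left(i \omega + 1\right)^{4}}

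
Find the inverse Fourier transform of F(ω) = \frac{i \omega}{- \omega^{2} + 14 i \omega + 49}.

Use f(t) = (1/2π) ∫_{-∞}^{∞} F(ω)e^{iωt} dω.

f(t) = \left(1 - 7 t\right) e^{- 7 t} u\left(t\right)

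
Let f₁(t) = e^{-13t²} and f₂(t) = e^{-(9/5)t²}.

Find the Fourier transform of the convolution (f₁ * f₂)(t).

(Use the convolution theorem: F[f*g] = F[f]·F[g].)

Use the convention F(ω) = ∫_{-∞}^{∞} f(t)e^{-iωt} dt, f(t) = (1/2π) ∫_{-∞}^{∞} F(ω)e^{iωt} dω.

F[f₁*f₂](ω) = \frac{\sqrt{65} \pi e^{- \frac{37 \omega^{2}}{234}}}{39}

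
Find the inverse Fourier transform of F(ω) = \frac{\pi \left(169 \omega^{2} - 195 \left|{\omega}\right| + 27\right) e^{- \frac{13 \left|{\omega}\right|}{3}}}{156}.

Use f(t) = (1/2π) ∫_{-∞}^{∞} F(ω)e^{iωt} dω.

f(t) = \frac{2 t^{4}}{\left(t^{2} + \frac{169}{9}\right)^{3}}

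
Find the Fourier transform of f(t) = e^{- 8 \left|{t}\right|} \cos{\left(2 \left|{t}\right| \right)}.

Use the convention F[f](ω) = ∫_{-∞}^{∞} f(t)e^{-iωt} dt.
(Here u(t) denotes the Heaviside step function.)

F(ω) = \frac{16 \left(\omega^{2} + 68\right)}{\omega^{4} + 120 \omega^{2} + 4624}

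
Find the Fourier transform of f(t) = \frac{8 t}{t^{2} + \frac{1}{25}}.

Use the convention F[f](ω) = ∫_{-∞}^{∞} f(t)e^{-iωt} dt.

F(ω) = - 8 i \pi e^{- \frac{\left|{\omega}\right|}{5}} \operatorname{sign}{\left(\omega \right)}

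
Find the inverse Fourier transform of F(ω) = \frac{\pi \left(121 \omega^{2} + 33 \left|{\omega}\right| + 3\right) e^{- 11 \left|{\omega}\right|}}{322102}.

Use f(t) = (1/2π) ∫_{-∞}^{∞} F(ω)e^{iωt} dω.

f(t) = \frac{4}{\left(t^{2} + 121\right)^{3}}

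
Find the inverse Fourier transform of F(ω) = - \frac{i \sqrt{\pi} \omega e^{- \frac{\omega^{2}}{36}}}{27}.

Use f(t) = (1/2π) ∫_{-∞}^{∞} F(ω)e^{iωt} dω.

f(t) = 2 t e^{- 9 t^{2}}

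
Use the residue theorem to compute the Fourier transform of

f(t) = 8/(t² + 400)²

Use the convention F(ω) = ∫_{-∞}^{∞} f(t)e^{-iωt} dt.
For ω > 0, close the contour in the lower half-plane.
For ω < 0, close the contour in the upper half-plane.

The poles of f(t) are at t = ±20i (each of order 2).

Let g(z) = f(z)e^{-iωz}; for large |z| the factor e^{-iωz} decays in the lower half-plane when ω > 0 and in the upper half-plane when ω < 0.

Case ω > 0 (lower half-plane, clockwise contour ⇒ F(ω) = -2πi·ΣRes):
  Res_{z = - 20 i} g(z) = \frac{i \left(20 \omega + 1\right) e^{- 20 \omega}}{4000} (pole of order 2)
  F(ω) = -2πi·ΣRes = \frac{\pi \left(20 \omega + 1\right) e^{- 20 \omega}}{2000}

Case ω < 0 (upper half-plane, counterclockwise contour ⇒ F(ω) = +2πi·ΣRes):
  Res_{z = 20 i} g(z) = \frac{i \left(20 \omega - 1\right) e^{20 \omega}}{4000} (pole of order 2)
  F(ω) = 2πi·ΣRes = \frac{\pi \left(1 - 20 \omega\right) e^{20 \omega}}{2000}

Both cases combine into a single formula in |ω|:

F(ω) = \frac{\pi \left(20 \left|{\omega}\right| + 1\right) e^{- 20 \left|{\omega}\right|}}{2000}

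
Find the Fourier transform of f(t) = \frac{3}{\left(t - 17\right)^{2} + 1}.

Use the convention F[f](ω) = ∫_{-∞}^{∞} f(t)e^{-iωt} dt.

F(ω) = 3 \pi e^{- 17 i \omega - \left|{\omega}\right|}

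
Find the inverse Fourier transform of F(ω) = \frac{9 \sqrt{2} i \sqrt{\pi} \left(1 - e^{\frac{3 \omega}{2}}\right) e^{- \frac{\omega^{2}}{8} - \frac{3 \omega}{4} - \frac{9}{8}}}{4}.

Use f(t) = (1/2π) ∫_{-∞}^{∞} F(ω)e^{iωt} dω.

f(t) = 9 e^{- 2 t^{2}} \sin{\left(3 t \right)}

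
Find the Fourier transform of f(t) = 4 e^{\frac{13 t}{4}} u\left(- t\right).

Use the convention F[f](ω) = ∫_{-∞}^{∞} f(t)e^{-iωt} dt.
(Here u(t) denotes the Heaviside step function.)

F(ω) = - \frac{16}{4 i \omega - 13}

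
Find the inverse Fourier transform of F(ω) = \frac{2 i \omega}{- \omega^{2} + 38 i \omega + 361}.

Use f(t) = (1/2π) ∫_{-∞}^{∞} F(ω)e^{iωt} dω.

f(t) = 2 \left(1 - 19 t\right) e^{- 19 t} u\left(t\right)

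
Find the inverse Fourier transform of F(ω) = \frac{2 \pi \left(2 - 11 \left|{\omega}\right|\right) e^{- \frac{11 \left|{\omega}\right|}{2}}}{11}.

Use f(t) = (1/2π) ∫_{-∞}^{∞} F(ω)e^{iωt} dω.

f(t) = \frac{4 t^{2}}{\left(t^{2} + \frac{121}{4}\right)^{2}}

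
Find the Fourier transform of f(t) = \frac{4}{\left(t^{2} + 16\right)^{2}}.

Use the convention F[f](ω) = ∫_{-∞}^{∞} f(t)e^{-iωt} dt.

F(ω) = \frac{\pi \left(4 \left|{\omega}\right| + 1\right) e^{- 4 \left|{\omega}\right|}}{32}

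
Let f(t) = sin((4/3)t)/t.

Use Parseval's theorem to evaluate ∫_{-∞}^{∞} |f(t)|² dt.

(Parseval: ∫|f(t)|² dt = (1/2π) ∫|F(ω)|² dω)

∫|f(t)|² dt = \frac{4 \pi}{3}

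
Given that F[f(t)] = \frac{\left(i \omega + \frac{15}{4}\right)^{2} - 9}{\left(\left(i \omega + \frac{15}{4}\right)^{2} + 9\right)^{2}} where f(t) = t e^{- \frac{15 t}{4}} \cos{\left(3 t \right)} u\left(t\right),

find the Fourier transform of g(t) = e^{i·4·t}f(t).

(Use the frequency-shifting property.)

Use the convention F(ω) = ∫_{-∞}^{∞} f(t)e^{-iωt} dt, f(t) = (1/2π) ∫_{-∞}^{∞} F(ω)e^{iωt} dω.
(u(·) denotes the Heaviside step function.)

F[g](ω) = \frac{16 \left(\left(4 i \left(\omega - 4\right) + 15\right)^{2} - 144\right)}{\left(\left(4 i \left(\omega - 4\right) + 15\right)^{2} + 144\right)^{2}}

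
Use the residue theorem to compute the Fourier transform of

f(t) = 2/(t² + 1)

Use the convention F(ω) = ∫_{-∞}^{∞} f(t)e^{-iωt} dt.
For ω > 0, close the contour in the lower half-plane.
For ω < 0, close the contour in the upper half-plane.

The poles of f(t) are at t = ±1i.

Let g(z) = f(z)e^{-iωz}; for large |z| the factor e^{-iωz} decays in the lower half-plane when ω > 0 and in the upper half-plane when ω < 0.

Case ω > 0 (lower half-plane, clockwise contour ⇒ F(ω) = -2πi·ΣRes):
  Res_{z = - i} g(z) = i e^{- \omega}
  F(ω) = -2πi·ΣRes = 2 \pi e^{- \omega}

Case ω < 0 (upper half-plane, counterclockwise contour ⇒ F(ω) = +2πi·ΣRes):
  Res_{z = i} g(z) = - i e^{\omega}
  F(ω) = 2πi·ΣRes = 2 \pi e^{\omega}

Both cases combine into a single formula in |ω|:

F(ω) = 2 \pi e^{- \left|{\omega}\right|}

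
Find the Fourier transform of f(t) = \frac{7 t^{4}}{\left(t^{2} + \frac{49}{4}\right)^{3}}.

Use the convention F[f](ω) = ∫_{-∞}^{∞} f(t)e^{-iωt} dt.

F(ω) = \frac{\pi \left(49 \omega^{2} - 70 \left|{\omega}\right| + 12\right) e^{- \frac{7 \left|{\omega}\right|}{2}}}{16}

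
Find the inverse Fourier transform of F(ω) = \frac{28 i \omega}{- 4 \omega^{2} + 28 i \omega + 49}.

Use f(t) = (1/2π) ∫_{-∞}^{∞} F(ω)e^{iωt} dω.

f(t) = 7 \left(1 - \frac{7 t}{2}\right) e^{- \frac{7 t}{2}} u\left(t\right)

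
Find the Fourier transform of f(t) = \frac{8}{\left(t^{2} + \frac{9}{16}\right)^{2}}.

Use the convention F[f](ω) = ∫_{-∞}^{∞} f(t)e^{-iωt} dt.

F(ω) = \frac{64 \pi \left(3 \left|{\omega}\right| + 4\right) e^{- \frac{3 \left|{\omega}\right|}{4}}}{27}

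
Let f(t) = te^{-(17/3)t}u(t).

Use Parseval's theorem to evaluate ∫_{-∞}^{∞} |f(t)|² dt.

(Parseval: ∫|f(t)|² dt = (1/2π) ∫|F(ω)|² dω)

∫|f(t)|² dt = \frac{27}{19652}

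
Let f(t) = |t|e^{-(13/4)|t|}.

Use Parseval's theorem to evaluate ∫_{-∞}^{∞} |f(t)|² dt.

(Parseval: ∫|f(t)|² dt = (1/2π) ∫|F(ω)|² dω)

∫|f(t)|² dt = \frac{32}{2197}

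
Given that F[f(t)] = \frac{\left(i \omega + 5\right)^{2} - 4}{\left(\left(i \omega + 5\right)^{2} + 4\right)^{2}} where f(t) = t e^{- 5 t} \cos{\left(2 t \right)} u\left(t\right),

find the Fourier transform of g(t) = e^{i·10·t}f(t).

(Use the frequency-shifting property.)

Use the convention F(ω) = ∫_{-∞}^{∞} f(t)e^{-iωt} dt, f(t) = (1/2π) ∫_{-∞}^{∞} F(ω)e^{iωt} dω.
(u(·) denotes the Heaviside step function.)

F[g](ω) = \frac{\left(i \left(\omega - 10\right) + 5\right)^{2} - 4}{\left(\left(i \left(\omega - 10\right) + 5\right)^{2} + 4\right)^{2}}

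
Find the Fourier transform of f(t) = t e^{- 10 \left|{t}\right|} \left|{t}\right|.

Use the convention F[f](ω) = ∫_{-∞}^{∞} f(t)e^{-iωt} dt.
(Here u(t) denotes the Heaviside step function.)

F(ω) = \frac{4 i \omega \left(\omega^{2} - 300\right)}{\left(\omega^{2} + 100\right)^{3}}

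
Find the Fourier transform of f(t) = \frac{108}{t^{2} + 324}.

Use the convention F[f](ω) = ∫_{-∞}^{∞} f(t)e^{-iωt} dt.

F(ω) = 6 \pi e^{- 18 \left|{\omega}\right|}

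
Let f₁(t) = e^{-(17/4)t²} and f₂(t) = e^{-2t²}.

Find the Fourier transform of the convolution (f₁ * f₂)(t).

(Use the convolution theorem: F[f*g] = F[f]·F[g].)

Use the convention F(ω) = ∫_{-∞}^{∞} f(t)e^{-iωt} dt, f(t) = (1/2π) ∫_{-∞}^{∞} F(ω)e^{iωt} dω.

F[f₁*f₂](ω) = \frac{\sqrt{34} \pi e^{- \frac{25 \omega^{2}}{136}}}{17}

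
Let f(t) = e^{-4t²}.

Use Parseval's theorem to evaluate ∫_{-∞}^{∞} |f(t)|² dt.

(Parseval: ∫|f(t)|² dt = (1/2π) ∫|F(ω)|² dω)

∫|f(t)|² dt = \frac{\sqrt{2} \sqrt{\pi}}{4}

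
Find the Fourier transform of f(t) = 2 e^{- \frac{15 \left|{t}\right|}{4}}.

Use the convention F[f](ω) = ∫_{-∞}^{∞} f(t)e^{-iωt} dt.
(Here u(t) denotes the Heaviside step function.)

F(ω) = \frac{240}{16 \omega^{2} + 225}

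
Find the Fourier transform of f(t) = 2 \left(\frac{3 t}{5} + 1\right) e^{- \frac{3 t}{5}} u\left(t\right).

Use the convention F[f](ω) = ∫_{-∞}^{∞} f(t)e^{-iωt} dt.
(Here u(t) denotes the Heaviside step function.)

F(ω) = \frac{10 \left(- 5 i \omega - 6\right)}{25 \omega^{2} - 30 i \omega - 9}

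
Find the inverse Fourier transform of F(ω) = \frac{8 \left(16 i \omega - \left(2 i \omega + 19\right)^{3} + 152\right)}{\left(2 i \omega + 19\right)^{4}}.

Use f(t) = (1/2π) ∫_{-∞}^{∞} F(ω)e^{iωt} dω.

f(t) = 4 \left(t^{2} - 1\right) e^{- \frac{19 t}{2}} u\left(t\right)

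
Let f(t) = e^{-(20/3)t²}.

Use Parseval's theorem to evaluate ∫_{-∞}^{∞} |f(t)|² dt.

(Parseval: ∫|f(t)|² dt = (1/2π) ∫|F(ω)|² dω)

∫|f(t)|² dt = \frac{\sqrt{30} \sqrt{\pi}}{20}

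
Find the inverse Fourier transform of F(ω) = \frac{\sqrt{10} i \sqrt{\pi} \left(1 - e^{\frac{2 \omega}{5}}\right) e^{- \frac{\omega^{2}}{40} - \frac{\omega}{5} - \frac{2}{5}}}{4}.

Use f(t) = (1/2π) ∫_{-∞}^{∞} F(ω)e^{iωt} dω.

f(t) = 5 e^{- 10 t^{2}} \sin{\left(4 t \right)}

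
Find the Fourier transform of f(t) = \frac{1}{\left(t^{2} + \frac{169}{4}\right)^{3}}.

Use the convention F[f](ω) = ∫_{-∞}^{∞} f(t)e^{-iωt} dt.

F(ω) = \frac{\pi \left(169 \omega^{2} + 78 \left|{\omega}\right| + 12\right) e^{- \frac{13 \left|{\omega}\right|}{2}}}{371293}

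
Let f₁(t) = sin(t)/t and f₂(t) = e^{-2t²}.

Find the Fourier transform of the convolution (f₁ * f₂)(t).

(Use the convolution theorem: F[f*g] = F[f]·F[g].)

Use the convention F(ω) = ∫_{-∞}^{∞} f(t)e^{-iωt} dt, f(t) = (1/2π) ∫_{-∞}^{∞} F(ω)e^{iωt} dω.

F[f₁*f₂](ω) = \begin{cases} \frac{\sqrt{2} \pi^{\frac{3}{2}} e^{- \frac{\omega^{2}}{8}}}{2} & \text{for}\: \omega > -1 \wedge \omega < 1 \\0 & \text{otherwise} \end{cases}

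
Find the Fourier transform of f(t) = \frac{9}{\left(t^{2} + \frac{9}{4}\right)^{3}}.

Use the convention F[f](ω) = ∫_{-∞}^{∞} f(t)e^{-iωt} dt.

F(ω) = \frac{\pi \left(3 \omega^{2} + 6 \left|{\omega}\right| + 4\right) e^{- \frac{3 \left|{\omega}\right|}{2}}}{9}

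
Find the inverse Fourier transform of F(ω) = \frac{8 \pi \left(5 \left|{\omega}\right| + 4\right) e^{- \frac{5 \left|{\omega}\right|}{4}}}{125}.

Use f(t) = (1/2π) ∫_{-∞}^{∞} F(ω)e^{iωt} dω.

f(t) = \frac{1}{\left(t^{2} + \frac{25}{16}\right)^{2}}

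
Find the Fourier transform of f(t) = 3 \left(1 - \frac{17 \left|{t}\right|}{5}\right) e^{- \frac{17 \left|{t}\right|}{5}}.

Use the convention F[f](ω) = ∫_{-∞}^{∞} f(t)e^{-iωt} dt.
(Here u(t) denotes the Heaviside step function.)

F(ω) = \frac{25500 \omega^{2}}{\left(25 \omega^{2} + 289\right)^{2}}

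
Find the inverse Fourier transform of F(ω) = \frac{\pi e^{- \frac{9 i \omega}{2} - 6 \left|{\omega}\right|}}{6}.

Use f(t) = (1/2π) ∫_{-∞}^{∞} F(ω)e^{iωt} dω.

f(t) = \frac{1}{\left(t - \frac{9}{2}\right)^{2} + 36}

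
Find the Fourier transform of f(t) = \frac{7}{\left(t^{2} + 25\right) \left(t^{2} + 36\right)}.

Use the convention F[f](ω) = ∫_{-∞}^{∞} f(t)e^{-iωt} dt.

F(ω) = \frac{7 \pi \left(6 e^{\left|{\omega}\right|} - 5\right) e^{- 6 \left|{\omega}\right|}}{330}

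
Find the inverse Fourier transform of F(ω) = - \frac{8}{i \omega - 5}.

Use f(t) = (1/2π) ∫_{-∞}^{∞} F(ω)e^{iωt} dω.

f(t) = 8 e^{5 t} u\left(- t\right)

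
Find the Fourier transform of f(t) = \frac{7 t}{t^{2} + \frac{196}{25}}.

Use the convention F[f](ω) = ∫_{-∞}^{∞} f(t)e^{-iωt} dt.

F(ω) = - 7 i \pi e^{- \frac{14 \left|{\omega}\right|}{5}} \operatorname{sign}{\left(\omega \right)}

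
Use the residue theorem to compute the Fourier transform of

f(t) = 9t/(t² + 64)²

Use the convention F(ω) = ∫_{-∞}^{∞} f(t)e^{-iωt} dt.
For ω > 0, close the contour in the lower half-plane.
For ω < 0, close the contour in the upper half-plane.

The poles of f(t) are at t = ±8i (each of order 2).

Let g(z) = f(z)e^{-iωz}; for large |z| the factor e^{-iωz} decays in the lower half-plane when ω > 0 and in the upper half-plane when ω < 0.

Case ω > 0 (lower half-plane, clockwise contour ⇒ F(ω) = -2πi·ΣRes):
  Res_{z = - 8 i} g(z) = \frac{9 \omega e^{- 8 \omega}}{32} (pole of order 2)
  F(ω) = -2πi·ΣRes = - \frac{9 i \pi \omega e^{- 8 \omega}}{16}

Case ω < 0 (upper half-plane, counterclockwise contour ⇒ F(ω) = +2πi·ΣRes):
  Res_{z = 8 i} g(z) = - \frac{9 \omega e^{8 \omega}}{32} (pole of order 2)
  F(ω) = 2πi·ΣRes = - \frac{9 i \pi \omega e^{8 \omega}}{16}

Both cases combine into a single formula in |ω|:

F(ω) = - \frac{9 i \pi \omega e^{- 8 \left|{\omega}\right|}}{16}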